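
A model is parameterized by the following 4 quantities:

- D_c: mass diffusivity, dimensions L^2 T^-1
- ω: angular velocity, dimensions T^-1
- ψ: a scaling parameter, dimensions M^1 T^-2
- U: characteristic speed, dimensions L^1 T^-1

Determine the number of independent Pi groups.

1

There are 4 variables and 3 base dimensions (M, L, T).
The dimension matrix has rank 3.
Independent dimensionless groups: 4 − 3 = 1.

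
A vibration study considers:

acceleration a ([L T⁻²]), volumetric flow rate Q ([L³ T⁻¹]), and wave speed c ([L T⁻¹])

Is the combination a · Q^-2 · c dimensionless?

Sum the exponent of each base dimension across the product:
  L: [a]_L − 2·[Q]_L + [c]_L = (1) − 2·(3) + (1) = -4
  T: [a]_T − 2·[Q]_T + [c]_T = (-2) − 2·(-1) + (-1) = -1
Net dimensions [L⁻⁴ T⁻¹] ≠ [1] — not dimensionless.

no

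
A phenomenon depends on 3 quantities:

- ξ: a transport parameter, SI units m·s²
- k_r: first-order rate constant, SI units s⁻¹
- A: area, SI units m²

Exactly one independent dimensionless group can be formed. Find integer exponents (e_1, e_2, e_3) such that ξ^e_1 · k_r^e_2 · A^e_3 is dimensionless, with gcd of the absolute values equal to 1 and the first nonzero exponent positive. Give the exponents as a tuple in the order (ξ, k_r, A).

L: e_1·(1) + e_2·(0) + e_3·(2) = 0
T: e_1·(2) + e_2·(-1) + e_3·(0) = 0
Solving this homogeneous linear system for the smallest-integer solution (first nonzero entry positive) gives (2, 4, -1).

(2, 4, -1)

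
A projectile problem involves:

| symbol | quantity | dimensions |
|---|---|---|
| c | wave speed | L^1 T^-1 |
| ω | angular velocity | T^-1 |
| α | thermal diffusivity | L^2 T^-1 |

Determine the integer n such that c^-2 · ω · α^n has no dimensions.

1

Balance the L exponent: (2)·n from α, plus −2·(1) + (0) = -2 from the rest, must sum to zero.
2n − 2 = 0, so n = 1.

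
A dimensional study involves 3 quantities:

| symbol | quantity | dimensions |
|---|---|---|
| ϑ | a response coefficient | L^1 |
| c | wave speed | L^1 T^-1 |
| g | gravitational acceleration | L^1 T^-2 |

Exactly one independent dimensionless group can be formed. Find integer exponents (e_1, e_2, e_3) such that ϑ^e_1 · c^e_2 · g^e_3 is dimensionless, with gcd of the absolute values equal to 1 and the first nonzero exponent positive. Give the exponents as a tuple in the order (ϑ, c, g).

L: e_1·(1) + e_2·(1) + e_3·(1) = 0
T: e_1·(0) + e_2·(-1) + e_3·(-2) = 0
Solving this homogeneous linear system for the smallest-integer solution (first nonzero entry positive) gives (1, -2, 1).

(1, -2, 1)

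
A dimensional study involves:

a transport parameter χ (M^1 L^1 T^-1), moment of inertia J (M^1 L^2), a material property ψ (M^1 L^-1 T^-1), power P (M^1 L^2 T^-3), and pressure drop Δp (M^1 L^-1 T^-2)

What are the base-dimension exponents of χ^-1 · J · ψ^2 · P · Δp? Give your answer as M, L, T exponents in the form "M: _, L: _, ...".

M: 4, L: 0, T: -6

Collect each base-dimension exponent across the product:
  M: −(1) + (1) + 2·(1) + (1) + (1) = 4
  L: −(1) + (2) + 2·(-1) + (2) + (-1) = 0
  T: −(-1) + (0) + 2·(-1) + (-3) + (-2) = -6
So the dimensions are [M⁴ T⁻⁶].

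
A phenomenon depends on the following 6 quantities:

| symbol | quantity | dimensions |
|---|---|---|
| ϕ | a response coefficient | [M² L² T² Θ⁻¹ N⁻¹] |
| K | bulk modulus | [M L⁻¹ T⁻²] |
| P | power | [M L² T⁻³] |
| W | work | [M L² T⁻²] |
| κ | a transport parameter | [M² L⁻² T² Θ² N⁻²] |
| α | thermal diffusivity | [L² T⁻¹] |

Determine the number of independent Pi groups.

1

There are 6 variables and 5 base dimensions (M, L, T, Θ, N).
The dimension matrix has rank 5.
Independent dimensionless groups: 6 − 5 = 1.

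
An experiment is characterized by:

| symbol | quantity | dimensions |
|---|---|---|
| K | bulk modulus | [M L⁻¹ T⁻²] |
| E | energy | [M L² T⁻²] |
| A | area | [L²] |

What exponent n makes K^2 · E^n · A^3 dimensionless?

Balance the M exponent: (1)·n from E, plus 2·(1) + 3·(0) = 2 from the rest, must sum to zero.
n + 2 = 0, so n = -2.

-2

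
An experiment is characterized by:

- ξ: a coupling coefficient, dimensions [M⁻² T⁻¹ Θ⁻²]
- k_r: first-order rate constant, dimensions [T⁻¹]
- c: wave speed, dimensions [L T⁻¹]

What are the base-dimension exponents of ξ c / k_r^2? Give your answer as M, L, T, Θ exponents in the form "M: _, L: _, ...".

M: -2, L: 1, T: 0, Θ: -2

Collect each base-dimension exponent across the product:
  M: (-2) − 2·(0) + (0) = -2
  L: (0) − 2·(0) + (1) = 1
  T: (-1) − 2·(-1) + (-1) = 0
  Θ: (-2) − 2·(0) + (0) = -2
So the dimensions are [M⁻² L Θ⁻²].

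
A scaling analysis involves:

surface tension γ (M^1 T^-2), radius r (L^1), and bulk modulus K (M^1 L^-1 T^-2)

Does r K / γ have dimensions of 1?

yes

Sum the exponent of each base dimension across the product:
  M: −[γ]_M + [r]_M + [K]_M = −(1) + (0) + (1) = 0
  L: −[γ]_L + [r]_L + [K]_L = −(0) + (1) + (-1) = 0
  T: −[γ]_T + [r]_T + [K]_T = −(-2) + (0) + (-2) = 0
All base exponents vanish — dimensionless.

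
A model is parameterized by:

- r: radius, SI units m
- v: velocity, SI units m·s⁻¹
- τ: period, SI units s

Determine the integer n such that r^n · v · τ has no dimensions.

Balance the L exponent: (1)·n from r, plus (1) + (0) = 1 from the rest, must sum to zero.
n + 1 = 0, so n = -1.

-1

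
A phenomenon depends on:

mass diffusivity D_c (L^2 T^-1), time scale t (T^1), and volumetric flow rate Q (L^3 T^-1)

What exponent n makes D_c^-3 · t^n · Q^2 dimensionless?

-1

Balance the T exponent: (1)·n from t, plus −3·(-1) + 2·(-1) = 1 from the rest, must sum to zero.
n + 1 = 0, so n = -1.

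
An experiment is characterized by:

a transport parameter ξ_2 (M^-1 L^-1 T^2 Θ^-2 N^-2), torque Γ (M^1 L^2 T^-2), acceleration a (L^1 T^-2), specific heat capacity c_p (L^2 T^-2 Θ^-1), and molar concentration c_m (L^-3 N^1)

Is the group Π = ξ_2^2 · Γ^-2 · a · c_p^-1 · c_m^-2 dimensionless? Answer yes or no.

Sum the exponent of each base dimension across the product:
  M: 2·[ξ_2]_M − 2·[Γ]_M + [a]_M − [c_p]_M − 2·[c_m]_M = 2·(-1) − 2·(1) + (0) − (0) − 2·(0) = -4
  L: 2·[ξ_2]_L − 2·[Γ]_L + [a]_L − [c_p]_L − 2·[c_m]_L = 2·(-1) − 2·(2) + (1) − (2) − 2·(-3) = -1
  T: 2·[ξ_2]_T − 2·[Γ]_T + [a]_T − [c_p]_T − 2·[c_m]_T = 2·(2) − 2·(-2) + (-2) − (-2) − 2·(0) = 8
  Θ: 2·[ξ_2]_Θ − 2·[Γ]_Θ + [a]_Θ − [c_p]_Θ − 2·[c_m]_Θ = 2·(-2) − 2·(0) + (0) − (-1) − 2·(0) = -3
  N: 2·[ξ_2]_N − 2·[Γ]_N + [a]_N − [c_p]_N − 2·[c_m]_N = 2·(-2) − 2·(0) + (0) − (0) − 2·(1) = -6
Net dimensions [M⁻⁴ L⁻¹ T⁸ Θ⁻³ N⁻⁶] ≠ [1] — not dimensionless.

no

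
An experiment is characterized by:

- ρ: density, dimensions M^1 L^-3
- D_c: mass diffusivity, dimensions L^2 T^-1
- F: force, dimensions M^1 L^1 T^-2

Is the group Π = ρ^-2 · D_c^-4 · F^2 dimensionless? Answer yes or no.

yes

Sum the exponent of each base dimension across the product:
  M: −2·[ρ]_M − 4·[D_c]_M + 2·[F]_M = −2·(1) − 4·(0) + 2·(1) = 0
  L: −2·[ρ]_L − 4·[D_c]_L + 2·[F]_L = −2·(-3) − 4·(2) + 2·(1) = 0
  T: −2·[ρ]_T − 4·[D_c]_T + 2·[F]_T = −2·(0) − 4·(-1) + 2·(-2) = 0
  Θ: −2·[ρ]_Θ − 4·[D_c]_Θ + 2·[F]_Θ = −2·(0) − 4·(0) + 2·(0) = 0
All base exponents vanish — dimensionless.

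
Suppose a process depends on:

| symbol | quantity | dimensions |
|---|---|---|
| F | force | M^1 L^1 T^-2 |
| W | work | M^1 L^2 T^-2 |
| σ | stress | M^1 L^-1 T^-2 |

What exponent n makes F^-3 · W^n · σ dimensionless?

2

Balance the M exponent: (1)·n from W, plus −3·(1) + (1) = -2 from the rest, must sum to zero.
n − 2 = 0, so n = 2.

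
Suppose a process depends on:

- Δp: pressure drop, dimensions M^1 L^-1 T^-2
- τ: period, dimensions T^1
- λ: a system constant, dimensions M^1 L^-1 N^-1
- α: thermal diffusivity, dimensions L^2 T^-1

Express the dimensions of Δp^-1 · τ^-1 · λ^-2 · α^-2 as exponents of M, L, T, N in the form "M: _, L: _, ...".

M: -3, L: -1, T: 3, N: 2

Collect each base-dimension exponent across the product:
  M: −(1) − (0) − 2·(1) − 2·(0) = -3
  L: −(-1) − (0) − 2·(-1) − 2·(2) = -1
  T: −(-2) − (1) − 2·(0) − 2·(-1) = 3
  N: −(0) − (0) − 2·(-1) − 2·(0) = 2
So the dimensions are [M⁻³ L⁻¹ T³ N²].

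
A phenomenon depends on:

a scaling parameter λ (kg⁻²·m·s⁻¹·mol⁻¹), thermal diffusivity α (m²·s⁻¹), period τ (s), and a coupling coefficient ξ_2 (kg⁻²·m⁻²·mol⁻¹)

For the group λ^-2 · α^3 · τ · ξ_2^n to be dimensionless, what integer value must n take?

2

Balance the M exponent: (-2)·n from ξ_2, plus −2·(-2) + 3·(0) + (0) = 4 from the rest, must sum to zero.
-2n + 4 = 0, so n = 2.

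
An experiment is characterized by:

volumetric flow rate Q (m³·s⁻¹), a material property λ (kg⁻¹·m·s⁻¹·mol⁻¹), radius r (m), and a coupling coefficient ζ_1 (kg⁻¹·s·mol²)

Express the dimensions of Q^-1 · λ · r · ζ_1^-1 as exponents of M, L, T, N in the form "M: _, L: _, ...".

Collect each base-dimension exponent across the product:
  M: −(0) + (-1) + (0) − (-1) = 0
  L: −(3) + (1) + (1) − (0) = -1
  T: −(-1) + (-1) + (0) − (1) = -1
  N: −(0) + (-1) + (0) − (2) = -3
So the dimensions are [L⁻¹ T⁻¹ N⁻³].

M: 0, L: -1, T: -1, N: -3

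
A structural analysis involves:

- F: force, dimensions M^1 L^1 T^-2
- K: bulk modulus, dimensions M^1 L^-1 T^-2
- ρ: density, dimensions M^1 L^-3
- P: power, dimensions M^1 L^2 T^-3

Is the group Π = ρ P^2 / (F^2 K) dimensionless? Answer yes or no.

Sum the exponent of each base dimension across the product:
  M: −2·[F]_M − [K]_M + [ρ]_M + 2·[P]_M = −2·(1) − (1) + (1) + 2·(1) = 0
  L: −2·[F]_L − [K]_L + [ρ]_L + 2·[P]_L = −2·(1) − (-1) + (-3) + 2·(2) = 0
  T: −2·[F]_T − [K]_T + [ρ]_T + 2·[P]_T = −2·(-2) − (-2) + (0) + 2·(-3) = 0
All base exponents vanish — dimensionless.

yes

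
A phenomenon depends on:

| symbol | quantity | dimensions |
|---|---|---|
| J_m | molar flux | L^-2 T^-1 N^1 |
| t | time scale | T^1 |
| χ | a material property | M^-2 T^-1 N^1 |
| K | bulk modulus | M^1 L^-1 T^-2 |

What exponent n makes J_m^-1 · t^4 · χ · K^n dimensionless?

2

Balance the M exponent: (1)·n from K, plus −(0) + 4·(0) + (-2) = -2 from the rest, must sum to zero.
n − 2 = 0, so n = 2.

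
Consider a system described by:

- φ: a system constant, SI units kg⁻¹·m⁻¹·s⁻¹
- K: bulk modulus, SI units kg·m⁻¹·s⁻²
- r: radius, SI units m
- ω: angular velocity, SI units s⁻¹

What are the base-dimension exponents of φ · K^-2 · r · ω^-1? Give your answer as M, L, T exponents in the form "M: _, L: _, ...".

Collect each base-dimension exponent across the product:
  M: (-1) − 2·(1) + (0) − (0) = -3
  L: (-1) − 2·(-1) + (1) − (0) = 2
  T: (-1) − 2·(-2) + (0) − (-1) = 4
So the dimensions are [M⁻³ L² T⁴].

M: -3, L: 2, T: 4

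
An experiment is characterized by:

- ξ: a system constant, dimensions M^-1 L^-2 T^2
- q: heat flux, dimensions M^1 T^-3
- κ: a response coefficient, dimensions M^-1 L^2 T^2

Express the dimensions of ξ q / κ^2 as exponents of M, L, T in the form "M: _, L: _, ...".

Collect each base-dimension exponent across the product:
  M: (-1) + (1) − 2·(-1) = 2
  L: (-2) + (0) − 2·(2) = -6
  T: (2) + (-3) − 2·(2) = -5
So the dimensions are [M² L⁻⁶ T⁻⁵].

M: 2, L: -6, T: -5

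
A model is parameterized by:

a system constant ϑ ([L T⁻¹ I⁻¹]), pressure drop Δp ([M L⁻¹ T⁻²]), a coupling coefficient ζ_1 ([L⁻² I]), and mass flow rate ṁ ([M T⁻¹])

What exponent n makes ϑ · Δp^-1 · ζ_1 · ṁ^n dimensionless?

Balance the M exponent: (1)·n from ṁ, plus (0) − (1) + (0) = -1 from the rest, must sum to zero.
n − 1 = 0, so n = 1.

1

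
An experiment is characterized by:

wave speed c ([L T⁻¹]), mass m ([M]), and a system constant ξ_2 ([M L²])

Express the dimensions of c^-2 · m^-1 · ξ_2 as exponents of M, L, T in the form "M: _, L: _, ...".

M: 0, L: 0, T: 2

Collect each base-dimension exponent across the product:
  M: −2·(0) − (1) + (1) = 0
  L: −2·(1) − (0) + (2) = 0
  T: −2·(-1) − (0) + (0) = 2
So the dimensions are [T²].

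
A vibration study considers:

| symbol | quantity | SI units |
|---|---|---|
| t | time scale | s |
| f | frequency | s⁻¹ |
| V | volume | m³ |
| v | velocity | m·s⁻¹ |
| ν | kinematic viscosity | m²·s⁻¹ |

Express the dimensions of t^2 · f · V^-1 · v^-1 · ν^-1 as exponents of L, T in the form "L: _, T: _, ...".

L: -6, T: 3

Collect each base-dimension exponent across the product:
  L: 2·(0) + (0) − (3) − (1) − (2) = -6
  T: 2·(1) + (-1) − (0) − (-1) − (-1) = 3
So the dimensions are [L⁻⁶ T³].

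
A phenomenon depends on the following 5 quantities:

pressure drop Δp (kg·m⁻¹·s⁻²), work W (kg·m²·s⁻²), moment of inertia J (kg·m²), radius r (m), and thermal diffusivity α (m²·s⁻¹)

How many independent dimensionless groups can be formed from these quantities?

2

There are 5 variables and 3 base dimensions (M, L, T).
The dimension matrix has rank 3.
Independent dimensionless groups: 5 − 3 = 2.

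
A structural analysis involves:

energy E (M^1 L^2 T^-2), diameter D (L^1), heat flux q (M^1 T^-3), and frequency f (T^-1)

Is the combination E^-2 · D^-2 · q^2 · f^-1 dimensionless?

Sum the exponent of each base dimension across the product:
  M: −2·[E]_M − 2·[D]_M + 2·[q]_M − [f]_M = −2·(1) − 2·(0) + 2·(1) − (0) = 0
  L: −2·[E]_L − 2·[D]_L + 2·[q]_L − [f]_L = −2·(2) − 2·(1) + 2·(0) − (0) = -6
  T: −2·[E]_T − 2·[D]_T + 2·[q]_T − [f]_T = −2·(-2) − 2·(0) + 2·(-3) − (-1) = -1
Net dimensions [L⁻⁶ T⁻¹] ≠ [1] — not dimensionless.

no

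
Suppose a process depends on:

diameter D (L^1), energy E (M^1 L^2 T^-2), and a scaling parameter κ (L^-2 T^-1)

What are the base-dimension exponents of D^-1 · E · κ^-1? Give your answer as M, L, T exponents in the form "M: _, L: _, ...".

Collect each base-dimension exponent across the product:
  M: −(0) + (1) − (0) = 1
  L: −(1) + (2) − (-2) = 3
  T: −(0) + (-2) − (-1) = -1
So the dimensions are [M L³ T⁻¹].

M: 1, L: 3, T: -1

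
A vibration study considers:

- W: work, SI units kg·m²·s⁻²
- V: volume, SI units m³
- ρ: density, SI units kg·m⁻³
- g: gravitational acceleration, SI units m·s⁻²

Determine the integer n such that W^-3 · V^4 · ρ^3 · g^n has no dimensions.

3

Balance the L exponent: (1)·n from g, plus −3·(2) + 4·(3) + 3·(-3) = -3 from the rest, must sum to zero.
n − 3 = 0, so n = 3.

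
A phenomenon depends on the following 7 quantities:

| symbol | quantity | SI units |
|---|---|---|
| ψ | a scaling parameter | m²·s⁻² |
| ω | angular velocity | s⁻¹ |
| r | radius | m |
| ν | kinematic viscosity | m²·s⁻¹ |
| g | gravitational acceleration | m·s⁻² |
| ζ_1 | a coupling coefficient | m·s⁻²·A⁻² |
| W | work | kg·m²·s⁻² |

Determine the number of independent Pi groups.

3

There are 7 variables and 4 base dimensions (M, L, T, I).
The dimension matrix has rank 4.
Independent dimensionless groups: 7 − 4 = 3.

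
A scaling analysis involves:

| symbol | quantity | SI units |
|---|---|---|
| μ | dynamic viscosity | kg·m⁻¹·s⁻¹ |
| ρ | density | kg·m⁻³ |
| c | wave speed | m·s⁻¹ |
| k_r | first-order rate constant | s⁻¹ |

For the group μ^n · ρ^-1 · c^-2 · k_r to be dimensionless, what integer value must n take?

Balance the M exponent: (1)·n from μ, plus −(1) − 2·(0) + (0) = -1 from the rest, must sum to zero.
n − 1 = 0, so n = 1.

1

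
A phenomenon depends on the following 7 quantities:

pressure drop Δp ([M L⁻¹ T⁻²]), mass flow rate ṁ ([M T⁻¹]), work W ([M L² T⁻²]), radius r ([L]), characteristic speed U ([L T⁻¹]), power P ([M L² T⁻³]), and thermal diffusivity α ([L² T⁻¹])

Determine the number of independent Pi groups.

4

There are 7 variables and 3 base dimensions (M, L, T).
The dimension matrix has rank 3.
Independent dimensionless groups: 7 − 3 = 4.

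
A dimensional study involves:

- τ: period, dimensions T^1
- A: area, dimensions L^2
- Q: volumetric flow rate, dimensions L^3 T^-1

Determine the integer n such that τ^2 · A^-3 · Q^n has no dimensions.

Balance the L exponent: (3)·n from Q, plus 2·(0) − 3·(2) = -6 from the rest, must sum to zero.
3n − 6 = 0, so n = 2.

2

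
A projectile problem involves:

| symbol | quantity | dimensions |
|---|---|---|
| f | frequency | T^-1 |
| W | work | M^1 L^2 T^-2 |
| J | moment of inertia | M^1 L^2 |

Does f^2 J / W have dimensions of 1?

yes

Sum the exponent of each base dimension across the product:
  M: 2·[f]_M − [W]_M + [J]_M = 2·(0) − (1) + (1) = 0
  L: 2·[f]_L − [W]_L + [J]_L = 2·(0) − (2) + (2) = 0
  T: 2·[f]_T − [W]_T + [J]_T = 2·(-1) − (-2) + (0) = 0
All base exponents vanish — dimensionless.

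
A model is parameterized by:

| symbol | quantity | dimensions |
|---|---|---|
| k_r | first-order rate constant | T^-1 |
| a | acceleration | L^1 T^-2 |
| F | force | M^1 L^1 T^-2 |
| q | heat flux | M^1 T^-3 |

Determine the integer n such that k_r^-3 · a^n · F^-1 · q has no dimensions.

1

Balance the L exponent: (1)·n from a, plus −3·(0) − (1) + (0) = -1 from the rest, must sum to zero.
n − 1 = 0, so n = 1.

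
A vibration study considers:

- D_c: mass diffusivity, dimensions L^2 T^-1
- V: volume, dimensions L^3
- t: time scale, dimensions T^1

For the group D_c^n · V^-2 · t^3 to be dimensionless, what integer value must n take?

Balance the L exponent: (2)·n from D_c, plus −2·(3) + 3·(0) = -6 from the rest, must sum to zero.
2n − 6 = 0, so n = 3.

3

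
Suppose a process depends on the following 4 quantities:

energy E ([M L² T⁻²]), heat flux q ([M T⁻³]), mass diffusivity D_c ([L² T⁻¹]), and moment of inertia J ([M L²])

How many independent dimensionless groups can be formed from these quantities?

1

There are 4 variables and 3 base dimensions (M, L, T).
The dimension matrix has rank 3.
Independent dimensionless groups: 4 − 3 = 1.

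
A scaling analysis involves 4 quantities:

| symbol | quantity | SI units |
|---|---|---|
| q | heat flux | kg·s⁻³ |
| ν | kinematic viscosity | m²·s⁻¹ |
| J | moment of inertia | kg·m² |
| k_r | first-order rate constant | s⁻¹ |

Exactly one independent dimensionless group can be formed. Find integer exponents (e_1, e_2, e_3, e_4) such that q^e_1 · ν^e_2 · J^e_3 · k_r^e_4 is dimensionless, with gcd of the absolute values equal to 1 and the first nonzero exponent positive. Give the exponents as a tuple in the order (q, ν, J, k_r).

(1, 1, -1, -4)

M: e_1·(1) + e_2·(0) + e_3·(1) + e_4·(0) = 0
L: e_1·(0) + e_2·(2) + e_3·(2) + e_4·(0) = 0
T: e_1·(-3) + e_2·(-1) + e_3·(0) + e_4·(-1) = 0
Solving this homogeneous linear system for the smallest-integer solution (first nonzero entry positive) gives (1, 1, -1, -4).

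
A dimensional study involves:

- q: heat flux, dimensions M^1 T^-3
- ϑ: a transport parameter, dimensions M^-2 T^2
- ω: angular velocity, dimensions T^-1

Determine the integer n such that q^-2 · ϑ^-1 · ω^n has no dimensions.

4

Balance the T exponent: (-1)·n from ω, plus −2·(-3) − (2) = 4 from the rest, must sum to zero.
−n + 4 = 0, so n = 4.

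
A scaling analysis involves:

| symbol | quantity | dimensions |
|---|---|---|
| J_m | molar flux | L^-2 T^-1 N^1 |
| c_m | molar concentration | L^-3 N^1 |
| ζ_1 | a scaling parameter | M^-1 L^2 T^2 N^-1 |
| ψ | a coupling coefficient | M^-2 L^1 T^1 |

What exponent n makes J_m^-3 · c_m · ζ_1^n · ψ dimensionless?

-2

Balance the M exponent: (-1)·n from ζ_1, plus −3·(0) + (0) + (-2) = -2 from the rest, must sum to zero.
−n − 2 = 0, so n = -2.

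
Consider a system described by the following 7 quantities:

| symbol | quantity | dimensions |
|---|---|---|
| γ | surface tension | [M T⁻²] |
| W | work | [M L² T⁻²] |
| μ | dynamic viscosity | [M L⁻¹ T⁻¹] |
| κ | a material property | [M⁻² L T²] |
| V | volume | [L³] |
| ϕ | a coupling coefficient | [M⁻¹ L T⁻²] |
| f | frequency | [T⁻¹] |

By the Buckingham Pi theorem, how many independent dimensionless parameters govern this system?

There are 7 variables and 3 base dimensions (M, L, T).
The dimension matrix has rank 3.
Independent dimensionless groups: 7 − 3 = 4.

4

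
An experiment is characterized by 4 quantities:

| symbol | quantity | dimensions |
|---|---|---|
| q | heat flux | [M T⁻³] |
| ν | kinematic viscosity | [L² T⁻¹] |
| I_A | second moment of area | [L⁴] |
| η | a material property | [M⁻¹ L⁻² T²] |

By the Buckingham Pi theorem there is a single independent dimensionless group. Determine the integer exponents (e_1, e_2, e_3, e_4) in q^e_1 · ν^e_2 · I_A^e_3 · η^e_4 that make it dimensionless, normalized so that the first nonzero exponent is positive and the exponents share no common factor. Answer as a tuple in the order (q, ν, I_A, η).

M: e_1·(1) + e_2·(0) + e_3·(0) + e_4·(-1) = 0
L: e_1·(0) + e_2·(2) + e_3·(4) + e_4·(-2) = 0
T: e_1·(-3) + e_2·(-1) + e_3·(0) + e_4·(2) = 0
Solving this homogeneous linear system for the smallest-integer solution (first nonzero entry positive) gives (1, -1, 1, 1).

(1, -1, 1, 1)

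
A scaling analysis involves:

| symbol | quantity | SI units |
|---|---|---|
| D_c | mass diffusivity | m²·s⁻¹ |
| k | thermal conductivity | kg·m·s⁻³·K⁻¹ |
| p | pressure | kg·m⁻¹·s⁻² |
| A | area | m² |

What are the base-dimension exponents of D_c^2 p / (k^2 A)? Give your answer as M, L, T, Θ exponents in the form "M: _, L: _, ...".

Collect each base-dimension exponent across the product:
  M: 2·(0) − 2·(1) + (1) − (0) = -1
  L: 2·(2) − 2·(1) + (-1) − (2) = -1
  T: 2·(-1) − 2·(-3) + (-2) − (0) = 2
  Θ: 2·(0) − 2·(-1) + (0) − (0) = 2
So the dimensions are [M⁻¹ L⁻¹ T² Θ²].

M: -1, L: -1, T: 2, Θ: 2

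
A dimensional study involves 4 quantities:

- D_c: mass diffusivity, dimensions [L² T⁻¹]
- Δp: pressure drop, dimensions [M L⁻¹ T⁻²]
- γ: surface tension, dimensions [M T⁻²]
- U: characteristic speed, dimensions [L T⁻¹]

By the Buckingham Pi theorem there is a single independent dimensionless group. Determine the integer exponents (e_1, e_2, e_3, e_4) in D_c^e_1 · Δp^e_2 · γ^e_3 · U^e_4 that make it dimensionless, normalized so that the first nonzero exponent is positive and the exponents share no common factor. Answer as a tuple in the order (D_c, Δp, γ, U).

M: e_1·(0) + e_2·(1) + e_3·(1) + e_4·(0) = 0
L: e_1·(2) + e_2·(-1) + e_3·(0) + e_4·(1) = 0
T: e_1·(-1) + e_2·(-2) + e_3·(-2) + e_4·(-1) = 0
Solving this homogeneous linear system for the smallest-integer solution (first nonzero entry positive) gives (1, 1, -1, -1).

(1, 1, -1, -1)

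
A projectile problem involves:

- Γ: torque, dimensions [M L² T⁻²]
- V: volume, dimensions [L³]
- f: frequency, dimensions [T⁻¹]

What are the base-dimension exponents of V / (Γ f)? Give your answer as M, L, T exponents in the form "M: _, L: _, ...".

M: -1, L: 1, T: 3

Collect each base-dimension exponent across the product:
  M: −(1) + (0) − (0) = -1
  L: −(2) + (3) − (0) = 1
  T: −(-2) + (0) − (-1) = 3
So the dimensions are [M⁻¹ L T³].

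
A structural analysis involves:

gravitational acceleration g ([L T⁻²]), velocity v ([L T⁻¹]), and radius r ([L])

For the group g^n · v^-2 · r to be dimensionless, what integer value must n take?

1

Balance the L exponent: (1)·n from g, plus −2·(1) + (1) = -1 from the rest, must sum to zero.
n − 1 = 0, so n = 1.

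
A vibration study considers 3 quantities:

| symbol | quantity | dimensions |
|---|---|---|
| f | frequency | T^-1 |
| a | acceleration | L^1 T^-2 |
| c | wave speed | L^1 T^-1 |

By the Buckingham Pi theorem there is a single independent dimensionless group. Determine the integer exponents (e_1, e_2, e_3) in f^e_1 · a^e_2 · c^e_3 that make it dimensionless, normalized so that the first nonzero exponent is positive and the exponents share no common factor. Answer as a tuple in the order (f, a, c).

L: e_1·(0) + e_2·(1) + e_3·(1) = 0
T: e_1·(-1) + e_2·(-2) + e_3·(-1) = 0
Solving this homogeneous linear system for the smallest-integer solution (first nonzero entry positive) gives (1, -1, 1).

(1, -1, 1)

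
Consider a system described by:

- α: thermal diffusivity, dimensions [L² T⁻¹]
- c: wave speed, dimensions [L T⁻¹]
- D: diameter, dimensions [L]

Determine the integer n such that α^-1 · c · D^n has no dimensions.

1

Balance the L exponent: (1)·n from D, plus −(2) + (1) = -1 from the rest, must sum to zero.
n − 1 = 0, so n = 1.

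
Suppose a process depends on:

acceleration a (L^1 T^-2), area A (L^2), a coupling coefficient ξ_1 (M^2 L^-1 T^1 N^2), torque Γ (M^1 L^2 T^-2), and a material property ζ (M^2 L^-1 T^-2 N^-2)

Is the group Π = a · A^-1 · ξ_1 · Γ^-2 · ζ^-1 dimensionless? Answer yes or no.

Sum the exponent of each base dimension across the product:
  M: [a]_M − [A]_M + [ξ_1]_M − 2·[Γ]_M − [ζ]_M = (0) − (0) + (2) − 2·(1) − (2) = -2
  L: [a]_L − [A]_L + [ξ_1]_L − 2·[Γ]_L − [ζ]_L = (1) − (2) + (-1) − 2·(2) − (-1) = -5
  T: [a]_T − [A]_T + [ξ_1]_T − 2·[Γ]_T − [ζ]_T = (-2) − (0) + (1) − 2·(-2) − (-2) = 5
  N: [a]_N − [A]_N + [ξ_1]_N − 2·[Γ]_N − [ζ]_N = (0) − (0) + (2) − 2·(0) − (-2) = 4
Net dimensions [M⁻² L⁻⁵ T⁵ N⁴] ≠ [1] — not dimensionless.

no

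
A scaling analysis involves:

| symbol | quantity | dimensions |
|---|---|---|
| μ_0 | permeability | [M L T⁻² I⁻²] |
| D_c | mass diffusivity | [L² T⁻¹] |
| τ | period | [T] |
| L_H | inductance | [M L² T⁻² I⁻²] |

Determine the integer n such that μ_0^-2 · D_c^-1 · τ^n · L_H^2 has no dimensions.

-1

Balance the T exponent: (1)·n from τ, plus −2·(-2) − (-1) + 2·(-2) = 1 from the rest, must sum to zero.
n + 1 = 0, so n = -1.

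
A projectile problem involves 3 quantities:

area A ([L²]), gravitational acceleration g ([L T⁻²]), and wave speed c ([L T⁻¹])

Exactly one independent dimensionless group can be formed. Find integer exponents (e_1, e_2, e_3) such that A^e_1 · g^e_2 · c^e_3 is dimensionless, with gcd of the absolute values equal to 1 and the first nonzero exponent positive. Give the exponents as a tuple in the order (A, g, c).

L: e_1·(2) + e_2·(1) + e_3·(1) = 0
T: e_1·(0) + e_2·(-2) + e_3·(-1) = 0
Solving this homogeneous linear system for the smallest-integer solution (first nonzero entry positive) gives (1, 2, -4).

(1, 2, -4)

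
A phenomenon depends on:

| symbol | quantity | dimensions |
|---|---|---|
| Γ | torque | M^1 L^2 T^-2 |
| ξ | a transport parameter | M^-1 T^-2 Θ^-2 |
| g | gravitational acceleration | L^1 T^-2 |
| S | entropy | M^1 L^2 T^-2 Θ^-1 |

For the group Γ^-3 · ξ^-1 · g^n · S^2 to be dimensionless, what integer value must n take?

2

Balance the L exponent: (1)·n from g, plus −3·(2) − (0) + 2·(2) = -2 from the rest, must sum to zero.
n − 2 = 0, so n = 2.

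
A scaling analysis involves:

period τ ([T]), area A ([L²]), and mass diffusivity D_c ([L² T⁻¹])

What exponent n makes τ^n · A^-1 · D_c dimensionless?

Balance the T exponent: (1)·n from τ, plus −(0) + (-1) = -1 from the rest, must sum to zero.
n − 1 = 0, so n = 1.

1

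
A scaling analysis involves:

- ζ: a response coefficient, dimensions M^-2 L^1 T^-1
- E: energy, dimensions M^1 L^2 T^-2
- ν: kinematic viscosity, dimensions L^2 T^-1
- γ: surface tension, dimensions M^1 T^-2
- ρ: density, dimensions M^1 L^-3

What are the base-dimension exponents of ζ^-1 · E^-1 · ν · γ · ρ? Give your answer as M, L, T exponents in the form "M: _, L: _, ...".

Collect each base-dimension exponent across the product:
  M: −(-2) − (1) + (0) + (1) + (1) = 3
  L: −(1) − (2) + (2) + (0) + (-3) = -4
  T: −(-1) − (-2) + (-1) + (-2) + (0) = 0
So the dimensions are [M³ L⁻⁴].

M: 3, L: -4, T: 0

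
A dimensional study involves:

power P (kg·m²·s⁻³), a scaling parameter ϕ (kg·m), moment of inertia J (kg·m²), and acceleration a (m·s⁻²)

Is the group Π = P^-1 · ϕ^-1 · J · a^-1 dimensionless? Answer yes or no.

no

Sum the exponent of each base dimension across the product:
  M: −[P]_M − [ϕ]_M + [J]_M − [a]_M = −(1) − (1) + (1) − (0) = -1
  L: −[P]_L − [ϕ]_L + [J]_L − [a]_L = −(2) − (1) + (2) − (1) = -2
  T: −[P]_T − [ϕ]_T + [J]_T − [a]_T = −(-3) − (0) + (0) − (-2) = 5
Net dimensions [M⁻¹ L⁻² T⁵] ≠ [1] — not dimensionless.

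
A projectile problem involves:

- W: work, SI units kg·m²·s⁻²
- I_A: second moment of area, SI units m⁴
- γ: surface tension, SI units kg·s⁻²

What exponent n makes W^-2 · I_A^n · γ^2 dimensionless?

1

Balance the L exponent: (4)·n from I_A, plus −2·(2) + 2·(0) = -4 from the rest, must sum to zero.
4n − 4 = 0, so n = 1.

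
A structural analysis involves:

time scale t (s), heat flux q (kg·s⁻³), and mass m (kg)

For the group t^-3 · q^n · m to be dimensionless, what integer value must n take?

Balance the M exponent: (1)·n from q, plus −3·(0) + (1) = 1 from the rest, must sum to zero.
n + 1 = 0, so n = -1.

-1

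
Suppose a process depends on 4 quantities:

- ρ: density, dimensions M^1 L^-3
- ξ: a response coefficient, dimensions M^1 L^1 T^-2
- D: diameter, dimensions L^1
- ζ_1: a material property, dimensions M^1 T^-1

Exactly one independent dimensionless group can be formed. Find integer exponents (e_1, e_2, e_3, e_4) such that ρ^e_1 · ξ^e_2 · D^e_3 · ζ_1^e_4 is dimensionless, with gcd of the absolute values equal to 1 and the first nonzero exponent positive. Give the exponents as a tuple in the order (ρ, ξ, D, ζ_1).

M: e_1·(1) + e_2·(1) + e_3·(0) + e_4·(1) = 0
L: e_1·(-3) + e_2·(1) + e_3·(1) + e_4·(0) = 0
T: e_1·(0) + e_2·(-2) + e_3·(0) + e_4·(-1) = 0
Solving this homogeneous linear system for the smallest-integer solution (first nonzero entry positive) gives (1, 1, 2, -2).

(1, 1, 2, -2)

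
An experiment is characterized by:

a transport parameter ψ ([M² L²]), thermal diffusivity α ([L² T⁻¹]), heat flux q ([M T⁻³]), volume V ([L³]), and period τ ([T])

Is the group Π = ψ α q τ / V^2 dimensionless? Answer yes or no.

Sum the exponent of each base dimension across the product:
  M: [ψ]_M + [α]_M + [q]_M − 2·[V]_M + [τ]_M = (2) + (0) + (1) − 2·(0) + (0) = 3
  L: [ψ]_L + [α]_L + [q]_L − 2·[V]_L + [τ]_L = (2) + (2) + (0) − 2·(3) + (0) = -2
  T: [ψ]_T + [α]_T + [q]_T − 2·[V]_T + [τ]_T = (0) + (-1) + (-3) − 2·(0) + (1) = -3
Net dimensions [M³ L⁻² T⁻³] ≠ [1] — not dimensionless.

no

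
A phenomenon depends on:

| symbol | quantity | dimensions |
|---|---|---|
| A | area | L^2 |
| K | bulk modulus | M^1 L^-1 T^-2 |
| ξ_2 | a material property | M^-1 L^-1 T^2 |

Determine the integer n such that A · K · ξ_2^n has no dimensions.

1

Balance the M exponent: (-1)·n from ξ_2, plus (0) + (1) = 1 from the rest, must sum to zero.
−n + 1 = 0, so n = 1.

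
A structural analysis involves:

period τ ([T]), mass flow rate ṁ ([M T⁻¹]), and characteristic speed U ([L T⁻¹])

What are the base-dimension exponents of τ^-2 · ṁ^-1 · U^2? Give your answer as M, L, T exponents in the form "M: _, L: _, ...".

M: -1, L: 2, T: -3

Collect each base-dimension exponent across the product:
  M: −2·(0) − (1) + 2·(0) = -1
  L: −2·(0) − (0) + 2·(1) = 2
  T: −2·(1) − (-1) + 2·(-1) = -3
So the dimensions are [M⁻¹ L² T⁻³].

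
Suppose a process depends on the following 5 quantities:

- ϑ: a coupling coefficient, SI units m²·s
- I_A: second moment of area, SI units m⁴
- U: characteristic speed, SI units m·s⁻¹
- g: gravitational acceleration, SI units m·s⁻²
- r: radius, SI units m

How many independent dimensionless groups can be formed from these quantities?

3

There are 5 variables and 2 base dimensions (L, T).
The dimension matrix has rank 2.
Independent dimensionless groups: 5 − 2 = 3.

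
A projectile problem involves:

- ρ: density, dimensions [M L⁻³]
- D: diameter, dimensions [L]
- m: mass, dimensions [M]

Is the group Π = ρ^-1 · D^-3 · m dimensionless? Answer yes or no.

Sum the exponent of each base dimension across the product:
  M: −[ρ]_M − 3·[D]_M + [m]_M = −(1) − 3·(0) + (1) = 0
  L: −[ρ]_L − 3·[D]_L + [m]_L = −(-3) − 3·(1) + (0) = 0
  T: −[ρ]_T − 3·[D]_T + [m]_T = −(0) − 3·(0) + (0) = 0
All base exponents vanish — dimensionless.

yes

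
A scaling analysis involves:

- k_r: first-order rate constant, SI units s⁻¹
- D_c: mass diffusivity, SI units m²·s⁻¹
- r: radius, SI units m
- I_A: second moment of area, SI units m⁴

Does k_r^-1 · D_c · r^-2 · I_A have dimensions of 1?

Sum the exponent of each base dimension across the product:
  L: −[k_r]_L + [D_c]_L − 2·[r]_L + [I_A]_L = −(0) + (2) − 2·(1) + (4) = 4
  T: −[k_r]_T + [D_c]_T − 2·[r]_T + [I_A]_T = −(-1) + (-1) − 2·(0) + (0) = 0
Net dimensions [L⁴] ≠ [1] — not dimensionless.

no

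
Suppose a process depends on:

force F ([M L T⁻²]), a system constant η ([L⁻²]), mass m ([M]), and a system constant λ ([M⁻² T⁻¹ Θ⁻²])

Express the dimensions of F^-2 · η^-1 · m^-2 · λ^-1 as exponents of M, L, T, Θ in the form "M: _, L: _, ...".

M: -2, L: 0, T: 5, Θ: 2

Collect each base-dimension exponent across the product:
  M: −2·(1) − (0) − 2·(1) − (-2) = -2
  L: −2·(1) − (-2) − 2·(0) − (0) = 0
  T: −2·(-2) − (0) − 2·(0) − (-1) = 5
  Θ: −2·(0) − (0) − 2·(0) − (-2) = 2
So the dimensions are [M⁻² T⁵ Θ²].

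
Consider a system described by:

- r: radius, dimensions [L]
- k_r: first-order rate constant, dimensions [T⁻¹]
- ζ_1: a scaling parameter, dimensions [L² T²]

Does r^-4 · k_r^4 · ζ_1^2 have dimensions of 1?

Sum the exponent of each base dimension across the product:
  L: −4·[r]_L + 4·[k_r]_L + 2·[ζ_1]_L = −4·(1) + 4·(0) + 2·(2) = 0
  T: −4·[r]_T + 4·[k_r]_T + 2·[ζ_1]_T = −4·(0) + 4·(-1) + 2·(2) = 0
All base exponents vanish — dimensionless.

yes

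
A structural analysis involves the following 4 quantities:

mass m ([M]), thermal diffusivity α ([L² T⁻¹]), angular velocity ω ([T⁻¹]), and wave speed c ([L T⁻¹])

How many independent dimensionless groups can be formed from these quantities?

There are 4 variables and 3 base dimensions (M, L, T).
The dimension matrix has rank 3.
Independent dimensionless groups: 4 − 3 = 1.

1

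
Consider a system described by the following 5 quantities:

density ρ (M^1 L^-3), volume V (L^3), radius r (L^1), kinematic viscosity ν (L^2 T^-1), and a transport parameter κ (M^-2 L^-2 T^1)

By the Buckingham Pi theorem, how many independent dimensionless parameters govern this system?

There are 5 variables and 3 base dimensions (M, L, T).
The dimension matrix has rank 3.
Independent dimensionless groups: 5 − 3 = 2.

2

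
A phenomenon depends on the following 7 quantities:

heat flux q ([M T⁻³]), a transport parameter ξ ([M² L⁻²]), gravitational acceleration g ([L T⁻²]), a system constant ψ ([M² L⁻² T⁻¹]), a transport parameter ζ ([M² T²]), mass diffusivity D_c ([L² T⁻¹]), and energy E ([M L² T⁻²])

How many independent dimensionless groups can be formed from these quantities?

There are 7 variables and 3 base dimensions (M, L, T).
The dimension matrix has rank 3.
Independent dimensionless groups: 7 − 3 = 4.

4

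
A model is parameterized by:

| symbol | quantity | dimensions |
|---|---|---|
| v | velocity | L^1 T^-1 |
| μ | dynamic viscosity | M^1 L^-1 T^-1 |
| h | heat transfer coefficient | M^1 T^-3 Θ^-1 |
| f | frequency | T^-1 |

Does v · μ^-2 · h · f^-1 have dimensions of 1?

no

Sum the exponent of each base dimension across the product:
  M: [v]_M − 2·[μ]_M + [h]_M − [f]_M = (0) − 2·(1) + (1) − (0) = -1
  L: [v]_L − 2·[μ]_L + [h]_L − [f]_L = (1) − 2·(-1) + (0) − (0) = 3
  T: [v]_T − 2·[μ]_T + [h]_T − [f]_T = (-1) − 2·(-1) + (-3) − (-1) = -1
  Θ: [v]_Θ − 2·[μ]_Θ + [h]_Θ − [f]_Θ = (0) − 2·(0) + (-1) − (0) = -1
Net dimensions [M⁻¹ L³ T⁻¹ Θ⁻¹] ≠ [1] — not dimensionless.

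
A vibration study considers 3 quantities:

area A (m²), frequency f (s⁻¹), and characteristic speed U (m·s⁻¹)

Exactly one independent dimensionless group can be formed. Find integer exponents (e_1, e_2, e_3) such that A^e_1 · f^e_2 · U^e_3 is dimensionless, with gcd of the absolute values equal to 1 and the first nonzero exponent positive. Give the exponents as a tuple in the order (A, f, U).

(1, 2, -2)

L: e_1·(2) + e_2·(0) + e_3·(1) = 0
T: e_1·(0) + e_2·(-1) + e_3·(-1) = 0
Solving this homogeneous linear system for the smallest-integer solution (first nonzero entry positive) gives (1, 2, -2).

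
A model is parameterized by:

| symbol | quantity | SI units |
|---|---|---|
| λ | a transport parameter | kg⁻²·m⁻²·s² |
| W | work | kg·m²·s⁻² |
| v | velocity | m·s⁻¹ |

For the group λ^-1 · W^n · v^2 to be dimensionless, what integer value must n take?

Balance the M exponent: (1)·n from W, plus −(-2) + 2·(0) = 2 from the rest, must sum to zero.
n + 2 = 0, so n = -2.

-2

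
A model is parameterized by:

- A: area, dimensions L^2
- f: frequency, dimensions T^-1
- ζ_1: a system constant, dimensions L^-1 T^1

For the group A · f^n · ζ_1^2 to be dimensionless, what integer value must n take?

2

Balance the T exponent: (-1)·n from f, plus (0) + 2·(1) = 2 from the rest, must sum to zero.
−n + 2 = 0, so n = 2.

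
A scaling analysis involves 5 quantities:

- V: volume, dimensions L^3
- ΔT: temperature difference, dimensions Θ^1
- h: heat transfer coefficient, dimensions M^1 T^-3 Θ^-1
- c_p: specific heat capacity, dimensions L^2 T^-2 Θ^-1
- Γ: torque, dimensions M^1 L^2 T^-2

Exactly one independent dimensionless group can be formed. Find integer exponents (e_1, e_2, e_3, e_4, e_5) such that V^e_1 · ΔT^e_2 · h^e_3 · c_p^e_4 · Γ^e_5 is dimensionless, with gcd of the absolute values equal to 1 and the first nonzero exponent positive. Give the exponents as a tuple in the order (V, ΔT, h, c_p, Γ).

M: e_1·(0) + e_2·(0) + e_3·(1) + e_4·(0) + e_5·(1) = 0
L: e_1·(3) + e_2·(0) + e_3·(0) + e_4·(2) + e_5·(2) = 0
T: e_1·(0) + e_2·(0) + e_3·(-3) + e_4·(-2) + e_5·(-2) = 0
Θ: e_1·(0) + e_2·(1) + e_3·(-1) + e_4·(-1) + e_5·(0) = 0
Solving this homogeneous linear system for the smallest-integer solution (first nonzero entry positive) gives (2, 1, 2, -1, -2).

(2, 1, 2, -1, -2)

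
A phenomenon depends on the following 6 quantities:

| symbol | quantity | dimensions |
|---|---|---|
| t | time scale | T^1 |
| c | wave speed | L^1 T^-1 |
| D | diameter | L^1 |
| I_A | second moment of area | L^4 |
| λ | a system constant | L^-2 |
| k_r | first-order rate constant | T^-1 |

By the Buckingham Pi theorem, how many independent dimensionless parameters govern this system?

4

There are 6 variables and 2 base dimensions (L, T).
The dimension matrix has rank 2.
Independent dimensionless groups: 6 − 2 = 4.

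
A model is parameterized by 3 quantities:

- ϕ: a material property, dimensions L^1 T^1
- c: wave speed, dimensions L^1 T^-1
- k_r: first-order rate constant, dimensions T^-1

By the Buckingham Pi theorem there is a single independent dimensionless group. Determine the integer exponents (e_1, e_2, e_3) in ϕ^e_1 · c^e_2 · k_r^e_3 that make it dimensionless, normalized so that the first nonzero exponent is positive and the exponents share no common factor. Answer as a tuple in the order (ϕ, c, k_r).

(1, -1, 2)

L: e_1·(1) + e_2·(1) + e_3·(0) = 0
T: e_1·(1) + e_2·(-1) + e_3·(-1) = 0
Solving this homogeneous linear system for the smallest-integer solution (first nonzero entry positive) gives (1, -1, 2).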